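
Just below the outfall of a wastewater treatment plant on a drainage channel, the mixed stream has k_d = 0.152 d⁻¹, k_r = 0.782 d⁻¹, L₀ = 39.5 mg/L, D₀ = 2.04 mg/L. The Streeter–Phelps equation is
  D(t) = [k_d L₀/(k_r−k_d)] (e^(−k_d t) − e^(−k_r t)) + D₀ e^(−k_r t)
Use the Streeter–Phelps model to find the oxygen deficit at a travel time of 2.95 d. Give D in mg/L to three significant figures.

D ≈ 5.34 mg/L

k_d L₀/(k_r−k_d) = 0.152×39.5/(0.782−0.152) = 6.004/0.6300 = 9.530 mg/L.
e^(−k_d t) = e^(−0.152×2.950) = 0.6386; e^(−k_r t) = e^(−0.782×2.950) = 0.09957.
D = 9.530 × (0.6386 − 0.09957) + 2.04 × 0.09957 = 5.138 + 0.2031 = 5.341 mg/L.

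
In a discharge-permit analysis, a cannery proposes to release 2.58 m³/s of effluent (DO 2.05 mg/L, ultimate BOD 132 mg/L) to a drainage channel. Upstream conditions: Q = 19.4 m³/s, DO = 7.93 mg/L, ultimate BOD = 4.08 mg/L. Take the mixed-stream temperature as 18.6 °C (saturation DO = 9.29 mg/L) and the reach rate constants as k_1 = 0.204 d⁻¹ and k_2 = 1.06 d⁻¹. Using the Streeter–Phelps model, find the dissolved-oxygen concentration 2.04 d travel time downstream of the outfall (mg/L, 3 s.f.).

DO ≈ 6.58 mg/L

Mixed DO = (19.4×7.93 + 2.58×2.05)/(19.4+2.58) = 159.1/21.98 = 7.240 mg/L.
Mixed L₀ = (19.4×4.08 + 2.58×132)/(21.98) = 419.7/21.98 = 19.10 mg/L.
Initial deficit D₀ = C_s − DO₀ = 9.29 − 7.240 = 2.050 mg/L.
D(2.04) = [0.204×19.10/(1.06−0.204)](e^(−0.204×2.04) − e^(−1.06×2.04)) + 2.050 e^(−1.06×2.04)
= 4.551 × (0.6596 − 0.1150) + 2.050 × 0.1150 = 2.714 mg/L.
DO = 9.29 − 2.714 = 6.576 mg/L.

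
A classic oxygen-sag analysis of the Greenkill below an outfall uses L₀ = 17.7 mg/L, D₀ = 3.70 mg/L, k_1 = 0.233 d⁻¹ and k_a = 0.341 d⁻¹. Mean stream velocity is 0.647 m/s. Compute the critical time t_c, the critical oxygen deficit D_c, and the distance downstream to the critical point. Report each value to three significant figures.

t_c = [1/(k_a−k_1)] ln[(k_a/k_1)(1 − D₀(k_a−k_1)/(k_1 L₀))]
= [1/(0.341−0.233)] ln[(0.341/0.233)(1 − 3.70×0.1080/(0.233×17.7))]
= (1/0.1080) ln[1.464 × 0.9031] = 9.259 × ln(1.322) = 9.259 × 0.2789 = 2.583 d.
D_c = (k_1/k_a) L₀ e^(−k_1 t_c) = (0.233/0.341) × 17.7 × e^(−0.233×2.583) = 0.6833 × 17.7 × 0.5478 = 6.626 mg/L.
x_c = v t_c = 0.647 m/s × 2.583 d × 86400 s/d = 144400 m ≈ 144 km.

t_c ≈ 2.58 d; D_c ≈ 6.63 mg/L; x_c ≈ 144 km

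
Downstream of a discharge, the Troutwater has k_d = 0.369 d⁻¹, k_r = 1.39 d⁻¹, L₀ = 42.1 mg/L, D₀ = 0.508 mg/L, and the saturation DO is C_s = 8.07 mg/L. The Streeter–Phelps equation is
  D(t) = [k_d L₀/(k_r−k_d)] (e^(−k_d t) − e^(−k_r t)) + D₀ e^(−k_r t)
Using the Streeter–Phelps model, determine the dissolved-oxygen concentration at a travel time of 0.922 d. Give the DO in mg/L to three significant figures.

k_d L₀/(k_r−k_d) = 0.369×42.1/(1.39−0.369) = 15.53/1.021 = 15.22 mg/L.
e^(−k_d t) = e^(−0.369×0.9220) = 0.7116; e^(−k_r t) = e^(−1.39×0.9220) = 0.2776.
D = 15.22 × (0.7116 − 0.2776) + 0.508 × 0.2776 = 6.604 + 0.1410 = 6.745 mg/L.
DO = C_s − D = 8.07 − 6.745 = 1.325 mg/L.

DO ≈ 1.33 mg/L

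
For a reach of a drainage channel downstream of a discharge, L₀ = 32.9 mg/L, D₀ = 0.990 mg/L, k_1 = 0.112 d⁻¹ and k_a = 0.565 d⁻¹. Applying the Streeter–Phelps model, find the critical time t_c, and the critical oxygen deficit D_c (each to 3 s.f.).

t_c ≈ 3.29 d; D_c ≈ 4.51 mg/L

t_c = [1/(k_a−k_1)] ln[(k_a/k_1)(1 − D₀(k_a−k_1)/(k_1 L₀))]
= [1/(0.565−0.112)] ln[(0.565/0.112)(1 − 0.990×0.4530/(0.112×32.9))]
= (1/0.4530) ln[5.045 × 0.8783] = 2.208 × ln(4.431) = 2.208 × 1.489 = 3.286 d.
L(t_c) = L₀ e^(−k_1 t_c) = 32.9 × 0.6921 = 22.77 mg/L, and at the critical point k_a D_c = k_1 L, so D_c = (0.112/0.565) × 22.77 = 4.514 mg/L.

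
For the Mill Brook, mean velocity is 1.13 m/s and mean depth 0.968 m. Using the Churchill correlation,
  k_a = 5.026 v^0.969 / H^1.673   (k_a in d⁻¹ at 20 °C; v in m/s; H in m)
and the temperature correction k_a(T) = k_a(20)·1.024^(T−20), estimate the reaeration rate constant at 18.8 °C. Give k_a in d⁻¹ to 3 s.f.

k_a ≈ 5.81 d⁻¹

k_a(20) = 5.026 × 1.13^0.969 / 0.968^1.673 = 5.026 × 1.126 / 0.9470 = 5.974 d⁻¹.
k_a(18.8) = 5.974 × 1.024^(18.8−20) = 5.974 × 0.9719 = 5.807 d⁻¹.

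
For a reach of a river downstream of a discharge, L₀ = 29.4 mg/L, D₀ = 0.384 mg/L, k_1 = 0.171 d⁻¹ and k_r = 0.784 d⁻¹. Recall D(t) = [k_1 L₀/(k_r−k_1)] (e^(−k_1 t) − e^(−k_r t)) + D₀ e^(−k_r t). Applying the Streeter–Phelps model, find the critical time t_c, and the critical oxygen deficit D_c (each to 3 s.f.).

At the critical point dD/dt = 0, so k_1 L₀ e^(−k_1 t) = k_r D. Substituting D(t) from the Streeter–Phelps equation and solving for t gives
t_c = ln[(k_r/k_1)(1 − D₀(k_r−k_1)/(k_1 L₀))] / (k_r−k_1).
Here k_r−k_1 = 0.6130 d⁻¹ and 1 − D₀(k_r−k_1)/(k_1 L₀) = 1 − 0.384×0.6130/(0.171×29.4) = 0.9532, so
t_c = ln(4.585 × 0.9532) / 0.6130 = 1.475 / 0.6130 = 2.406 d.
D_c = (k_1/k_r) L₀ e^(−k_1 t_c) = (0.171/0.784) × 29.4 × e^(−0.171×2.406) = 0.2181 × 29.4 × 0.6627 = 4.250 mg/L.

t_c ≈ 2.41 d; D_c ≈ 4.25 mg/L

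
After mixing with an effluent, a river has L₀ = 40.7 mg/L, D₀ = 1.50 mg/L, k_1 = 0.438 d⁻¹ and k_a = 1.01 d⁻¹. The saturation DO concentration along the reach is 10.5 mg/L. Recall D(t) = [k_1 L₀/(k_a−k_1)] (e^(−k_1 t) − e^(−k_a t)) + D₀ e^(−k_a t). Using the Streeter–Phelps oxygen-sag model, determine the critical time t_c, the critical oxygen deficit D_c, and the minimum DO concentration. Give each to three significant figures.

With k_a/k_1 = 2.306 and 1 − D₀(k_a−k_1)/(k_1 L₀) = 0.9519,
t_c = ln(2.306 × 0.9519) / (1.01 − 0.438) = ln(2.195) / 0.5720 = 0.7862/0.5720 = 1.374 d.
D_c = (k_1/k_a) L₀ e^(−k_1 t_c) = (0.438/1.01) × 40.7 × e^(−0.438×1.374) = 0.4337 × 40.7 × 0.5477 = 9.667 mg/L.
Minimum DO = C_s − D_c = 10.5 − 9.667 = 0.8327 mg/L.

t_c ≈ 1.37 d; D_c ≈ 9.67 mg/L; min DO ≈ 0.833 mg/L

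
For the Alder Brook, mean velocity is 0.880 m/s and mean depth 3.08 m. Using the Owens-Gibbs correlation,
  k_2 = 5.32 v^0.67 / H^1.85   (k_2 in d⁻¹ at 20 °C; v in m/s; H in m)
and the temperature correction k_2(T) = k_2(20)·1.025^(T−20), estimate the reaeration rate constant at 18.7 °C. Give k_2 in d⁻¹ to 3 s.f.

k_2 ≈ 0.590 d⁻¹

k_2(20) = 5.32 × 0.880^0.67 / 3.08^1.85 = 5.32 × 0.9179 / 8.013 = 0.6094 d⁻¹.
k_2(18.7) = 0.6094 × 1.025^(18.7−20) = 0.6094 × 0.9684 = 0.5901 d⁻¹.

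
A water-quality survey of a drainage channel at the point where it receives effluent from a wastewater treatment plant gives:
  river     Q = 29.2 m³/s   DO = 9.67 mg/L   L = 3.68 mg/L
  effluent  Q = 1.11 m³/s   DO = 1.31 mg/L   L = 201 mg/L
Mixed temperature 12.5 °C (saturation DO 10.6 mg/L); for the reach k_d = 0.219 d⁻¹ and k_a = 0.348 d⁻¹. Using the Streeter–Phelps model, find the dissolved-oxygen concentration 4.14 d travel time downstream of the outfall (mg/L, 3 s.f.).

DO ≈ 7.21 mg/L

Mixed DO = (29.2×9.67 + 1.11×1.31)/(29.2+1.11) = 283.8/30.31 = 9.364 mg/L.
Mixed L₀ = (29.2×3.68 + 1.11×201)/(30.31) = 330.6/30.31 = 10.91 mg/L.
Initial deficit D₀ = C_s − DO₀ = 10.6 − 9.364 = 1.236 mg/L.
D(4.14) = [0.219×10.91/(0.348−0.219)](e^(−0.219×4.14) − e^(−0.348×4.14)) + 1.236 e^(−0.348×4.14)
= 18.52 × (0.4039 − 0.2368) + 1.236 × 0.2368 = 3.387 mg/L.
DO = 10.6 − 3.387 = 7.213 mg/L.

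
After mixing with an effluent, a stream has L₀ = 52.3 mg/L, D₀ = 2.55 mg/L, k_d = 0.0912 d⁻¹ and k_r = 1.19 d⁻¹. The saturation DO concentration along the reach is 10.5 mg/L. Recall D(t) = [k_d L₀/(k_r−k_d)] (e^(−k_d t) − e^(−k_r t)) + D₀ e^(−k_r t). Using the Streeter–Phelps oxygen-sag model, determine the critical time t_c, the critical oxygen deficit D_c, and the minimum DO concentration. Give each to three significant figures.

t_c ≈ 1.53 d; D_c ≈ 3.49 mg/L; min DO ≈ 7.01 mg/L

t_c = [1/(k_r−k_d)] ln[(k_r/k_d)(1 − D₀(k_r−k_d)/(k_d L₀))]
= [1/(1.19−0.0912)] ln[(1.19/0.0912)(1 − 2.55×1.099/(0.0912×52.3))]
= (1/1.099) ln[13.05 × 0.4126] = 0.9101 × ln(5.383) = 0.9101 × 1.683 = 1.532 d.
L(t_c) = L₀ e^(−k_d t_c) = 52.3 × 0.8696 = 45.48 mg/L, and at the critical point k_r D_c = k_d L, so D_c = (0.0912/1.19) × 45.48 = 3.486 mg/L.
Minimum DO = C_s − D_c = 10.5 − 3.486 = 7.014 mg/L.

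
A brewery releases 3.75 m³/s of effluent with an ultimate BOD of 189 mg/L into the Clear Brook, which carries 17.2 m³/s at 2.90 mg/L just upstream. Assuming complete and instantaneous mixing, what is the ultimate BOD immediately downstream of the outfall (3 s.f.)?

Flow-weighted mixing: C = (Q_r C_r + Q_w C_w)/(Q_r + Q_w)
= (17.2×2.90 + 3.75×189)/(17.2 + 3.75) = 758.6/20.95 = 36.21 mg/L.

36.2 mg/L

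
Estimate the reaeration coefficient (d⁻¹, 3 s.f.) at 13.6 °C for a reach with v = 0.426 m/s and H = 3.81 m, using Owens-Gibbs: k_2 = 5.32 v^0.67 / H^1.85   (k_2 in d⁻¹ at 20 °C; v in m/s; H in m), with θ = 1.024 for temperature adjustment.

k_2 ≈ 0.217 d⁻¹

k_2(20) = 5.32 × 0.426^0.67 / 3.81^1.85 = 5.32 × 0.5646 / 11.88 = 0.2529 d⁻¹.
k_2(13.6) = 0.2529 × 1.024^(13.6−20) = 0.2529 × 0.8592 = 0.2173 d⁻¹.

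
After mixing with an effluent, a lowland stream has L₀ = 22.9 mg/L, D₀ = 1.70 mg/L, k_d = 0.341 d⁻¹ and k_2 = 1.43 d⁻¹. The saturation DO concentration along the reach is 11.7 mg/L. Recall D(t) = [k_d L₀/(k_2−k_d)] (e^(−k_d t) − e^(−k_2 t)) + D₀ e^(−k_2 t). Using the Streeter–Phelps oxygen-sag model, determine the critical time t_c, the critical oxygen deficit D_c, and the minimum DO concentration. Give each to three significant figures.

With k_2/k_d = 4.194 and 1 − D₀(k_2−k_d)/(k_d L₀) = 0.7629,
t_c = ln(4.194 × 0.7629) / (1.43 − 0.341) = ln(3.199) / 1.089 = 1.163/1.089 = 1.068 d.
L(t_c) = L₀ e^(−k_d t_c) = 22.9 × 0.6948 = 15.91 mg/L, and at the critical point k_2 D_c = k_d L, so D_c = (0.341/1.43) × 15.91 = 3.794 mg/L.
Minimum DO = C_s − D_c = 11.7 − 3.794 = 7.906 mg/L.

t_c ≈ 1.07 d; D_c ≈ 3.79 mg/L; min DO ≈ 7.91 mg/L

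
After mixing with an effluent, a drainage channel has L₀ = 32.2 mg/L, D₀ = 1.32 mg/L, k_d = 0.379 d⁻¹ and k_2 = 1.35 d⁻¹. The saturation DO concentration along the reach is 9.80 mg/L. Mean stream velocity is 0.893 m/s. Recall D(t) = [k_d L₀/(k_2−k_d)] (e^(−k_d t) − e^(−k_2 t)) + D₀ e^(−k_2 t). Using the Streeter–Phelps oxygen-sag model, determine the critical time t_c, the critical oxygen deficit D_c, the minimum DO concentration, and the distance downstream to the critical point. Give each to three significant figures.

With k_2/k_d = 3.562 and 1 − D₀(k_2−k_d)/(k_d L₀) = 0.8950,
t_c = ln(3.562 × 0.8950) / (1.35 − 0.379) = ln(3.188) / 0.9710 = 1.159/0.9710 = 1.194 d.
L(t_c) = L₀ e^(−k_d t_c) = 32.2 × 0.6360 = 20.48 mg/L, and at the critical point k_2 D_c = k_d L, so D_c = (0.379/1.35) × 20.48 = 5.750 mg/L.
Minimum DO = C_s − D_c = 9.80 − 5.750 = 4.050 mg/L.
x_c = v t_c = 0.893 m/s × 1.194 d × 86400 s/d = 92120 m ≈ 92.1 km.

t_c ≈ 1.19 d; D_c ≈ 5.75 mg/L; min DO ≈ 4.05 mg/L; x_c ≈ 92.1 km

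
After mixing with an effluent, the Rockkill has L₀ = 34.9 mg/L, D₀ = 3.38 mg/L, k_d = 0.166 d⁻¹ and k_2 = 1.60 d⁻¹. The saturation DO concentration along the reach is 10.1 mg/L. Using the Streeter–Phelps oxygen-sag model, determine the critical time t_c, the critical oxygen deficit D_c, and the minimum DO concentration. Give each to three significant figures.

t_c = [1/(k_2−k_d)] ln[(k_2/k_d)(1 − D₀(k_2−k_d)/(k_d L₀))]
= [1/(1.60−0.166)] ln[(1.60/0.166)(1 − 3.38×1.434/(0.166×34.9))]
= (1/1.434) ln[9.639 × 0.1634] = 0.6974 × ln(1.575) = 0.6974 × 0.4540 = 0.3166 d.
D_c = (k_d/k_2) L₀ e^(−k_d t_c) = (0.166/1.60) × 34.9 × e^(−0.166×0.3166) = 0.1037 × 34.9 × 0.9488 = 3.435 mg/L.
Minimum DO = C_s − D_c = 10.1 − 3.435 = 6.665 mg/L.

t_c ≈ 0.317 d; D_c ≈ 3.44 mg/L; min DO ≈ 6.66 mg/L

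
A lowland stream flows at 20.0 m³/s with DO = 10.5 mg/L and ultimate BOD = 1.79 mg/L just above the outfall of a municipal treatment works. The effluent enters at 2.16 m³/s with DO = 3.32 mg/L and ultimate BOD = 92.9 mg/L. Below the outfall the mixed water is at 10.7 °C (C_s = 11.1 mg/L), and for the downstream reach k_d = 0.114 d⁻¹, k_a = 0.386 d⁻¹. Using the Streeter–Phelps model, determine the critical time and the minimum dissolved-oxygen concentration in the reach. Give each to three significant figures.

t_c ≈ 3.22 d; minimum DO ≈ 8.92 mg/L

Mixed DO = (20.0×10.5 + 2.16×3.32)/(20.0+2.16) = 217.2/22.16 = 9.800 mg/L.
Mixed L₀ = (20.0×1.79 + 2.16×92.9)/(22.16) = 236.5/22.16 = 10.67 mg/L.
Initial deficit D₀ = C_s − DO₀ = 11.1 − 9.800 = 1.300 mg/L.
t_c = (1/0.2720) ln[(0.386/0.114)(1 − 1.300×0.2720/(0.114×10.67))] = 3.676 × ln(2.402) = 3.221 d.
D_c = (0.114/0.386) × 10.67 × e^(−0.114×3.221) = 0.2953 × 10.67 × 0.6926 = 2.183 mg/L.
Minimum DO = 11.1 − 2.183 = 8.917 mg/L.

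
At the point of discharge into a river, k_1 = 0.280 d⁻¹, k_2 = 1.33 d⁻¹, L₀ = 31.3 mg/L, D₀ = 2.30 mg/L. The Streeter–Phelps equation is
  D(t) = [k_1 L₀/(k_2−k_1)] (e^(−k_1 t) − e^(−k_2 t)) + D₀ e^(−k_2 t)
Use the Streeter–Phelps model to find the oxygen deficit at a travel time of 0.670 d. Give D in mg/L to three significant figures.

D ≈ 4.44 mg/L

k_1 L₀/(k_2−k_1) = 0.280×31.3/(1.33−0.280) = 8.764/1.050 = 8.347 mg/L.
e^(−k_1 t) = e^(−0.280×0.6700) = 0.8289; e^(−k_2 t) = e^(−1.33×0.6700) = 0.4102.
D = 8.347 × (0.8289 − 0.4102) + 2.30 × 0.4102 = 3.495 + 0.9435 = 4.439 mg/L.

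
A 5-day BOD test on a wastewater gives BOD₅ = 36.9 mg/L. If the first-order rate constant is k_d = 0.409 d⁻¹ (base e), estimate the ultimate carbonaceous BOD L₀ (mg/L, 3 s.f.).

L₀ ≈ 42.4 mg/L

BOD₅ = L₀(1 − e^(−5k_d)) ⇒ L₀ = BOD₅ / (1 − e^(−5×0.409))
= 36.9 / (1 − 0.1294) = 36.9 / 0.8706 = 42.38 mg/L.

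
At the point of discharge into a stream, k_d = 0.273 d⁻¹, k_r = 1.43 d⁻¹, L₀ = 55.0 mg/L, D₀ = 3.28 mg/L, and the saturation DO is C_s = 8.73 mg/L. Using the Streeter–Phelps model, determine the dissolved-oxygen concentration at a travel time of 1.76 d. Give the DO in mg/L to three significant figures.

k_d L₀/(k_r−k_d) = 0.273×55.0/(1.43−0.273) = 15.02/1.157 = 12.98 mg/L.
e^(−k_d t) = e^(−0.273×1.760) = 0.6185; e^(−k_r t) = e^(−1.43×1.760) = 0.08072.
D = 12.98 × (0.6185 − 0.08072) + 3.28 × 0.08072 = 6.979 + 0.2648 = 7.244 mg/L.
DO = C_s − D = 8.73 − 7.244 = 1.486 mg/L.

DO ≈ 1.49 mg/L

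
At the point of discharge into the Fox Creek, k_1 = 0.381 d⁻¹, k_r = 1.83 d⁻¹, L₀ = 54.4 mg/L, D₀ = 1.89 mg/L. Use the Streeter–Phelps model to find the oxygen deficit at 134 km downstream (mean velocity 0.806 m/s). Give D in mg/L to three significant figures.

Travel time t = x/v = 134 km / (0.806 m/s) = 134000 m / 0.806 m/s = 166300 s = 1.924 d.
k_1 L₀/(k_r−k_1) = 0.381×54.4/(1.83−0.381) = 20.73/1.449 = 14.30 mg/L.
e^(−k_1 t) = e^(−0.381×1.924) = 0.4804; e^(−k_r t) = e^(−1.83×1.924) = 0.02956.
D = 14.30 × (0.4804 − 0.02956) + 1.89 × 0.02956 = 6.449 + 0.05587 = 6.505 mg/L.

D ≈ 6.50 mg/L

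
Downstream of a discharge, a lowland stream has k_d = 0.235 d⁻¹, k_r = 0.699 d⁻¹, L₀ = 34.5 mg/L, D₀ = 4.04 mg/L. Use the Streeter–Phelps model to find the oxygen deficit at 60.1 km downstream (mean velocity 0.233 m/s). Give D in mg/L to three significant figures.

Travel time t = x/v = 60.1 km / (0.233 m/s) = 60100 m / 0.233 m/s = 257900 s = 2.985 d.
k_d L₀/(k_r−k_d) = 0.235×34.5/(0.699−0.235) = 8.107/0.4640 = 17.47 mg/L.
e^(−k_d t) = e^(−0.235×2.985) = 0.4958; e^(−k_r t) = e^(−0.699×2.985) = 0.1241.
D = 17.47 × (0.4958 − 0.1241) + 4.04 × 0.1241 = 6.495 + 0.5013 = 6.996 mg/L.

D ≈ 7.00 mg/L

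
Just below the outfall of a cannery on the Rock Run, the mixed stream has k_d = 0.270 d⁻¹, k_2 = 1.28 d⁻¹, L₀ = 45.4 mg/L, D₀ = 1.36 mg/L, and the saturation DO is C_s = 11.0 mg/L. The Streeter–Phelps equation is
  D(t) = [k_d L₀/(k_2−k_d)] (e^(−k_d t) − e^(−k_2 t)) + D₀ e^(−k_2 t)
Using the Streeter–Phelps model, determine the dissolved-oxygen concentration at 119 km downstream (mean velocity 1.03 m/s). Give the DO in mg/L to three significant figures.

DO ≈ 4.49 mg/L

Travel time t = x/v = 119 km / (1.03 m/s) = 119000 m / 1.03 m/s = 115500 s = 1.337 d.
k_d L₀/(k_2−k_d) = 0.270×45.4/(1.28−0.270) = 12.26/1.010 = 12.14 mg/L.
e^(−k_d t) = e^(−0.270×1.337) = 0.6969; e^(−k_2 t) = e^(−1.28×1.337) = 0.1806.
D = 12.14 × (0.6969 − 0.1806) + 1.36 × 0.1806 = 6.267 + 0.2456 = 6.513 mg/L.
DO = C_s − D = 11.0 − 6.513 = 4.487 mg/L.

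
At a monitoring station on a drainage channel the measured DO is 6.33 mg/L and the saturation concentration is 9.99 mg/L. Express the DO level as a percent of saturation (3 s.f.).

% saturation = C/C_s × 100 = 6.33/9.99 × 100 = 63.4 %.

63.4 % saturation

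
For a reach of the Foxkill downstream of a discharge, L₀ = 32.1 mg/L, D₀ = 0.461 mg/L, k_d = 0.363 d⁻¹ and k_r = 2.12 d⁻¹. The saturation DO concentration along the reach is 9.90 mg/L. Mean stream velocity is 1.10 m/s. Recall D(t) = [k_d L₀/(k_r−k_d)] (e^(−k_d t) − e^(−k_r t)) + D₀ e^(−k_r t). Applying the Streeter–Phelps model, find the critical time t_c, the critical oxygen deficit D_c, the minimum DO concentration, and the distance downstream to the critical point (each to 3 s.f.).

t_c ≈ 0.963 d; D_c ≈ 3.87 mg/L; min DO ≈ 6.03 mg/L; x_c ≈ 91.6 km

At the critical point dD/dt = 0, so k_d L₀ e^(−k_d t) = k_r D. Substituting D(t) from the Streeter–Phelps equation and solving for t gives
t_c = ln[(k_r/k_d)(1 − D₀(k_r−k_d)/(k_d L₀))] / (k_r−k_d).
Here k_r−k_d = 1.757 d⁻¹ and 1 − D₀(k_r−k_d)/(k_d L₀) = 1 − 0.461×1.757/(0.363×32.1) = 0.9305, so
t_c = ln(5.840 × 0.9305) / 1.757 = 1.693 / 1.757 = 0.9634 d.
L(t_c) = L₀ e^(−k_d t_c) = 32.1 × 0.7049 = 22.63 mg/L, and at the critical point k_r D_c = k_d L, so D_c = (0.363/2.12) × 22.63 = 3.874 mg/L.
Minimum DO = C_s − D_c = 9.90 − 3.874 = 6.026 mg/L.
x_c = v t_c = 1.10 m/s × 0.9634 d × 86400 s/d = 91560 m ≈ 91.6 km.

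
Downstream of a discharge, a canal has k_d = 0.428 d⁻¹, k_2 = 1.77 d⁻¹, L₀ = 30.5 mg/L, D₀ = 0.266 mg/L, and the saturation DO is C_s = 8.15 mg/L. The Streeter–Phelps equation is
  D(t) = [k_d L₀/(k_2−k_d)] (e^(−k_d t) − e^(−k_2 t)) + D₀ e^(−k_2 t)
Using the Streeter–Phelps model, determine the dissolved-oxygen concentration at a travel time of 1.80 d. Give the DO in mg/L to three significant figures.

k_d L₀/(k_2−k_d) = 0.428×30.5/(1.77−0.428) = 13.05/1.342 = 9.727 mg/L.
e^(−k_d t) = e^(−0.428×1.800) = 0.4628; e^(−k_2 t) = e^(−1.77×1.800) = 0.04134.
D = 9.727 × (0.4628 − 0.04134) + 0.266 × 0.04134 = 4.100 + 0.01100 = 4.111 mg/L.
DO = C_s − D = 8.15 − 4.111 = 4.039 mg/L.

DO ≈ 4.04 mg/L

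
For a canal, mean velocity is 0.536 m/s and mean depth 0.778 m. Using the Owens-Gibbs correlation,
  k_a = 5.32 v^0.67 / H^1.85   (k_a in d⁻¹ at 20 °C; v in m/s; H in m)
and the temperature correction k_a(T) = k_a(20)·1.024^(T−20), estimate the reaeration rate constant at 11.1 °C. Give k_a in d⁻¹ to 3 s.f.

k_a ≈ 4.51 d⁻¹

k_a(20) = 5.32 × 0.536^0.67 / 0.778^1.85 = 5.32 × 0.6585 / 0.6285 = 5.574 d⁻¹.
k_a(11.1) = 5.574 × 1.024^(11.1−20) = 5.574 × 0.8097 = 4.513 d⁻¹.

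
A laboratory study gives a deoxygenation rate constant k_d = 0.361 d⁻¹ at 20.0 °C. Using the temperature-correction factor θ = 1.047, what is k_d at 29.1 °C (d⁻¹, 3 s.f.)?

k_d(T₂) = k_d(T₁) · θ^(T₂−T₁) = 0.361 × 1.047^(29.1−20.0)
= 0.361 × 1.047^9.10 = 0.361 × 1.519 = 0.5483 d⁻¹.

k_d ≈ 0.548 d⁻¹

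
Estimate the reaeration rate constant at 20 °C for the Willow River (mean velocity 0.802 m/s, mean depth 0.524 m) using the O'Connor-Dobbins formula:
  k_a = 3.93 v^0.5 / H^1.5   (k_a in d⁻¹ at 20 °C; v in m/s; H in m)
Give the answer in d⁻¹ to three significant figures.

k_a = 3.93 × 0.802^0.5 / 0.524^1.5 = 3.93 × 0.8955 / 0.3793 = 9.279 d⁻¹.

k_a ≈ 9.28 d⁻¹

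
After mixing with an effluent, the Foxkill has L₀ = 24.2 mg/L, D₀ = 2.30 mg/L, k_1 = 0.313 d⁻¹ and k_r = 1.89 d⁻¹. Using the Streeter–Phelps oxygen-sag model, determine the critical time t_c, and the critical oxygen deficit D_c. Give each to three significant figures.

t_c ≈ 0.727 d; D_c ≈ 3.19 mg/L

t_c = [1/(k_r−k_1)] ln[(k_r/k_1)(1 − D₀(k_r−k_1)/(k_1 L₀))]
= [1/(1.89−0.313)] ln[(1.89/0.313)(1 − 2.30×1.577/(0.313×24.2))]
= (1/1.577) ln[6.038 × 0.5211] = 0.6341 × ln(3.147) = 0.6341 × 1.146 = 0.7270 d.
D_c = (k_1/k_r) L₀ e^(−k_1 t_c) = (0.313/1.89) × 24.2 × e^(−0.313×0.7270) = 0.1656 × 24.2 × 0.7965 = 3.192 mg/L.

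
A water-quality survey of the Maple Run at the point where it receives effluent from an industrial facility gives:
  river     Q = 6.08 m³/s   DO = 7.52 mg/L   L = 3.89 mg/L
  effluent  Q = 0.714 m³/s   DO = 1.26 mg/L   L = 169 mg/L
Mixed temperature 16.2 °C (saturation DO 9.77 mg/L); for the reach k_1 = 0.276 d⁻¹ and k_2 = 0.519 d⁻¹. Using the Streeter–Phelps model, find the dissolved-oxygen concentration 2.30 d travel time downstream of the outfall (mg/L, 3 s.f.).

Mixed DO = (6.08×7.52 + 0.714×1.26)/(6.08+0.714) = 46.62/6.794 = 6.862 mg/L.
Mixed L₀ = (6.08×3.89 + 0.714×169)/(6.794) = 144.3/6.794 = 21.24 mg/L.
Initial deficit D₀ = C_s − DO₀ = 9.77 − 6.862 = 2.908 mg/L.
D(2.30) = [0.276×21.24/(0.519−0.276)](e^(−0.276×2.30) − e^(−0.519×2.30)) + 2.908 e^(−0.519×2.30)
= 24.13 × (0.5300 − 0.3031) + 2.908 × 0.3031 = 6.357 mg/L.
DO = 9.77 − 6.357 = 3.413 mg/L.

DO ≈ 3.41 mg/L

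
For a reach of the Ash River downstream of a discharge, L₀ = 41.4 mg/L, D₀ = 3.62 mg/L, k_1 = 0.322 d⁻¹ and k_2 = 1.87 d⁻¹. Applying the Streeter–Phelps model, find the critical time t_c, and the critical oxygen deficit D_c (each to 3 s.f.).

t_c ≈ 0.784 d; D_c ≈ 5.54 mg/L

With k_2/k_1 = 5.807 and 1 − D₀(k_2−k_1)/(k_1 L₀) = 0.5796,
t_c = ln(5.807 × 0.5796) / (1.87 − 0.322) = ln(3.366) / 1.548 = 1.214/1.548 = 0.7841 d.
L(t_c) = L₀ e^(−k_1 t_c) = 41.4 × 0.7769 = 32.16 mg/L, and at the critical point k_2 D_c = k_1 L, so D_c = (0.322/1.87) × 32.16 = 5.538 mg/L.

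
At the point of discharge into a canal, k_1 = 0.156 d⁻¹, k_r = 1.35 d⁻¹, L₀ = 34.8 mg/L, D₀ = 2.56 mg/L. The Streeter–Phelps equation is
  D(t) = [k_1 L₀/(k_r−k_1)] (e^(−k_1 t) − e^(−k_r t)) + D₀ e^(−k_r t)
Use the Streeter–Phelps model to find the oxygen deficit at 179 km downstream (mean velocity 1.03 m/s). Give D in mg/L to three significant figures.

D ≈ 3.19 mg/L

Travel time t = x/v = 179 km / (1.03 m/s) = 179000 m / 1.03 m/s = 173800 s = 2.011 d.
k_1 L₀/(k_r−k_1) = 0.156×34.8/(1.35−0.156) = 5.429/1.194 = 4.547 mg/L.
e^(−k_1 t) = e^(−0.156×2.011) = 0.7307; e^(−k_r t) = e^(−1.35×2.011) = 0.06618.
D = 4.547 × (0.7307 − 0.06618) + 2.56 × 0.06618 = 3.021 + 0.1694 = 3.191 mg/L.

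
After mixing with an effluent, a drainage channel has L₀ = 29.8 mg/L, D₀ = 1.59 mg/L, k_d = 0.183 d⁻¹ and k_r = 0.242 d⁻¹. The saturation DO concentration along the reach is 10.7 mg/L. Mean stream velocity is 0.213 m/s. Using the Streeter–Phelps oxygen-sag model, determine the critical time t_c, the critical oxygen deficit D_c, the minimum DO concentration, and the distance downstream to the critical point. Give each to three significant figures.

t_c ≈ 4.44 d; D_c ≈ 10.0 mg/L; min DO ≈ 0.705 mg/L; x_c ≈ 81.8 km

At the critical point dD/dt = 0, so k_d L₀ e^(−k_d t) = k_r D. Substituting D(t) from the Streeter–Phelps equation and solving for t gives
t_c = ln[(k_r/k_d)(1 − D₀(k_r−k_d)/(k_d L₀))] / (k_r−k_d).
Here k_r−k_d = 0.05900 d⁻¹ and 1 − D₀(k_r−k_d)/(k_d L₀) = 1 − 1.59×0.05900/(0.183×29.8) = 0.9828, so
t_c = ln(1.322 × 0.9828) / 0.05900 = 0.2621 / 0.05900 = 4.442 d.
L(t_c) = L₀ e^(−k_d t_c) = 29.8 × 0.4435 = 13.22 mg/L, and at the critical point k_r D_c = k_d L, so D_c = (0.183/0.242) × 13.22 = 9.995 mg/L.
Minimum DO = C_s − D_c = 10.7 − 9.995 = 0.7048 mg/L.
x_c = v t_c = 0.213 m/s × 4.442 d × 86400 s/d = 81750 m ≈ 81.8 km.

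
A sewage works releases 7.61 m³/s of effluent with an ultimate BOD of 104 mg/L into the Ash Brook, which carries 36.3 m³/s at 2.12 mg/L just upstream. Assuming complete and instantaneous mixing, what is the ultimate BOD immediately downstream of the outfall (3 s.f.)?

Flow-weighted mixing: C = (Q_r C_r + Q_w C_w)/(Q_r + Q_w)
= (36.3×2.12 + 7.61×104)/(36.3 + 7.61) = 868.4/43.91 = 19.78 mg/L.

19.8 mg/L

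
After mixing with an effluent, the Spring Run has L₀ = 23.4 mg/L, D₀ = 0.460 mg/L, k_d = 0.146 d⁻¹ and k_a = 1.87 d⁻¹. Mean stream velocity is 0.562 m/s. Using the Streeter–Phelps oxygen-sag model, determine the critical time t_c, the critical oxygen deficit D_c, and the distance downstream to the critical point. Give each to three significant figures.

t_c = [1/(k_a−k_d)] ln[(k_a/k_d)(1 − D₀(k_a−k_d)/(k_d L₀))]
= [1/(1.87−0.146)] ln[(1.87/0.146)(1 − 0.460×1.724/(0.146×23.4))]
= (1/1.724) ln[12.81 × 0.7679] = 0.5800 × ln(9.835) = 0.5800 × 2.286 = 1.326 d.
D_c = (k_d/k_a) L₀ e^(−k_d t_c) = (0.146/1.87) × 23.4 × e^(−0.146×1.326) = 0.07807 × 23.4 × 0.8240 = 1.505 mg/L.
x_c = v t_c = 0.562 m/s × 1.326 d × 86400 s/d = 64380 m ≈ 64.4 km.

t_c ≈ 1.33 d; D_c ≈ 1.51 mg/L; x_c ≈ 64.4 km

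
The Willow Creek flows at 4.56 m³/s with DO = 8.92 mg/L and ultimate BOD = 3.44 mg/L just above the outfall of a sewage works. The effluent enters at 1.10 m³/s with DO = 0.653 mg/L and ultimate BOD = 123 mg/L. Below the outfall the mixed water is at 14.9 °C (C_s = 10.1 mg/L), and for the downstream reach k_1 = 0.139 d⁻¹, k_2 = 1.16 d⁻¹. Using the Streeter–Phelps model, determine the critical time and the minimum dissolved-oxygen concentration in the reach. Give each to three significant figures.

Mixed DO = (4.56×8.92 + 1.10×0.653)/(4.56+1.10) = 41.39/5.660 = 7.313 mg/L.
Mixed L₀ = (4.56×3.44 + 1.10×123)/(5.660) = 151.0/5.660 = 26.68 mg/L.
Initial deficit D₀ = C_s − DO₀ = 10.1 − 7.313 = 2.787 mg/L.
t_c = (1/1.021) ln[(1.16/0.139)(1 − 2.787×1.021/(0.139×26.68))] = 0.9794 × ln(1.942) = 0.6500 d.
D_c = (0.139/1.16) × 26.68 × e^(−0.139×0.6500) = 0.1198 × 26.68 × 0.9136 = 2.920 mg/L.
Minimum DO = 10.1 − 2.920 = 7.180 mg/L.

t_c ≈ 0.650 d; minimum DO ≈ 7.18 mg/L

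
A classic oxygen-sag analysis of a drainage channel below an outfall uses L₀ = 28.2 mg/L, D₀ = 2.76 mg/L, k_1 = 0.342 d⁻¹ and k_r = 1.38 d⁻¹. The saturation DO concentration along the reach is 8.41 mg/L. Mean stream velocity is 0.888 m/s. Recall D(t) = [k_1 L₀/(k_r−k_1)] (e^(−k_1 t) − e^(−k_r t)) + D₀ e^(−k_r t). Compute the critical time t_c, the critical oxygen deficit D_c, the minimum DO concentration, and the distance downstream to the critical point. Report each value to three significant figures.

With k_r/k_1 = 4.035 and 1 − D₀(k_r−k_1)/(k_1 L₀) = 0.7029,
t_c = ln(4.035 × 0.7029) / (1.38 − 0.342) = ln(2.836) / 1.038 = 1.043/1.038 = 1.004 d.
L(t_c) = L₀ e^(−k_1 t_c) = 28.2 × 0.7093 = 20.00 mg/L, and at the critical point k_r D_c = k_1 L, so D_c = (0.342/1.38) × 20.00 = 4.957 mg/L.
Minimum DO = C_s − D_c = 8.41 − 4.957 = 3.453 mg/L.
x_c = v t_c = 0.888 m/s × 1.004 d × 86400 s/d = 77060 m ≈ 77.1 km.

t_c ≈ 1.00 d; D_c ≈ 4.96 mg/L; min DO ≈ 3.45 mg/L; x_c ≈ 77.1 km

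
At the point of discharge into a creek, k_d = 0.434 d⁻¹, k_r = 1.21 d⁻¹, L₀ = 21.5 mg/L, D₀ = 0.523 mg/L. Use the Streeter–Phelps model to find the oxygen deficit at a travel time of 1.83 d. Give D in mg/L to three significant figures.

D ≈ 4.18 mg/L

k_d L₀/(k_r−k_d) = 0.434×21.5/(1.21−0.434) = 9.331/0.7760 = 12.02 mg/L.
e^(−k_d t) = e^(−0.434×1.830) = 0.4519; e^(−k_r t) = e^(−1.21×1.830) = 0.1092.
D = 12.02 × (0.4519 − 0.1092) + 0.523 × 0.1092 = 4.121 + 0.05713 = 4.178 mg/L.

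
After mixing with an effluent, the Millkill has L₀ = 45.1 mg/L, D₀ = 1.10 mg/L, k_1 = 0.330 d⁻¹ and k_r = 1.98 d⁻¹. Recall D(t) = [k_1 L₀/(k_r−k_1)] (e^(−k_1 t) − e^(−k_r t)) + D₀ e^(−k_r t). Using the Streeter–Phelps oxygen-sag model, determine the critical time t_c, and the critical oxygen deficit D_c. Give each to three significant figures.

At the critical point dD/dt = 0, so k_1 L₀ e^(−k_1 t) = k_r D. Substituting D(t) from the Streeter–Phelps equation and solving for t gives
t_c = ln[(k_r/k_1)(1 − D₀(k_r−k_1)/(k_1 L₀))] / (k_r−k_1).
Here k_r−k_1 = 1.650 d⁻¹ and 1 − D₀(k_r−k_1)/(k_1 L₀) = 1 − 1.10×1.650/(0.330×45.1) = 0.8780, so
t_c = ln(6.000 × 0.8780) / 1.650 = 1.662 / 1.650 = 1.007 d.
D_c = (k_1/k_r) L₀ e^(−k_1 t_c) = (0.330/1.98) × 45.1 × e^(−0.330×1.007) = 0.1667 × 45.1 × 0.7172 = 5.391 mg/L.

t_c ≈ 1.01 d; D_c ≈ 5.39 mg/L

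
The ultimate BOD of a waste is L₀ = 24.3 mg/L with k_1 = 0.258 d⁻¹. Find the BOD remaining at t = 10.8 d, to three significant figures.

L ≈ 1.50 mg/L

L_t = L₀ e^(−k_1 t) = 24.3 × e^(−0.258×10.8) = 24.3 × 0.06164 = 1.498 mg/L.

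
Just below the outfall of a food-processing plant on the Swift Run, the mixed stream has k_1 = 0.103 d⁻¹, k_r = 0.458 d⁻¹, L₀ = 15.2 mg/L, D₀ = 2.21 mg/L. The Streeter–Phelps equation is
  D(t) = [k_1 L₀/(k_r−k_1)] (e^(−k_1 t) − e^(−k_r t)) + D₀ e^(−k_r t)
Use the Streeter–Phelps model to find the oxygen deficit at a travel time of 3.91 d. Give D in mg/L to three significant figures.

D ≈ 2.58 mg/L

k_1 L₀/(k_r−k_1) = 0.103×15.2/(0.458−0.103) = 1.566/0.3550 = 4.410 mg/L.
e^(−k_1 t) = e^(−0.103×3.910) = 0.6685; e^(−k_r t) = e^(−0.458×3.910) = 0.1668.
D = 4.410 × (0.6685 − 0.1668) + 2.21 × 0.1668 = 2.212 + 0.3687 = 2.581 mg/L.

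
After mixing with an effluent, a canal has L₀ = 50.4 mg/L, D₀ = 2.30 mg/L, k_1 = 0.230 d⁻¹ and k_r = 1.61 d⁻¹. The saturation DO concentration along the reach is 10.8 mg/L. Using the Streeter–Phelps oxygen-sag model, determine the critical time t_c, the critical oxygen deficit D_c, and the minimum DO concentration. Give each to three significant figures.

t_c = [1/(k_r−k_1)] ln[(k_r/k_1)(1 − D₀(k_r−k_1)/(k_1 L₀))]
= [1/(1.61−0.230)] ln[(1.61/0.230)(1 − 2.30×1.380/(0.230×50.4))]
= (1/1.380) ln[7.000 × 0.7262] = 0.7246 × ln(5.083) = 0.7246 × 1.626 = 1.178 d.
D_c = (k_1/k_r) L₀ e^(−k_1 t_c) = (0.230/1.61) × 50.4 × e^(−0.230×1.178) = 0.1429 × 50.4 × 0.7626 = 5.491 mg/L.
Minimum DO = C_s − D_c = 10.8 − 5.491 = 5.309 mg/L.

t_c ≈ 1.18 d; D_c ≈ 5.49 mg/L; min DO ≈ 5.31 mg/L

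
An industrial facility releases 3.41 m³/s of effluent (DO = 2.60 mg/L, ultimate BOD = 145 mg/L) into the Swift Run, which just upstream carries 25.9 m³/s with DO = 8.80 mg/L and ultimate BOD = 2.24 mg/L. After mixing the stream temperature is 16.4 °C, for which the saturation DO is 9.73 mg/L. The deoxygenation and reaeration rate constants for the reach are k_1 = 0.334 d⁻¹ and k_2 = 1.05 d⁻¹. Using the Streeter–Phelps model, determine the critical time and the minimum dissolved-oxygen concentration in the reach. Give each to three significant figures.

t_c ≈ 1.31 d; minimum DO ≈ 5.86 mg/L

Mixed DO = (25.9×8.80 + 3.41×2.60)/(25.9+3.41) = 236.8/29.31 = 8.079 mg/L.
Mixed L₀ = (25.9×2.24 + 3.41×145)/(29.31) = 552.5/29.31 = 18.85 mg/L.
Initial deficit D₀ = C_s − DO₀ = 9.73 − 8.079 = 1.651 mg/L.
t_c = (1/0.7160) ln[(1.05/0.334)(1 − 1.651×0.7160/(0.334×18.85))] = 1.397 × ln(2.553) = 1.309 d.
D_c = (0.334/1.05) × 18.85 × e^(−0.334×1.309) = 0.3181 × 18.85 × 0.6458 = 3.872 mg/L.
Minimum DO = 9.73 − 3.872 = 5.858 mg/L.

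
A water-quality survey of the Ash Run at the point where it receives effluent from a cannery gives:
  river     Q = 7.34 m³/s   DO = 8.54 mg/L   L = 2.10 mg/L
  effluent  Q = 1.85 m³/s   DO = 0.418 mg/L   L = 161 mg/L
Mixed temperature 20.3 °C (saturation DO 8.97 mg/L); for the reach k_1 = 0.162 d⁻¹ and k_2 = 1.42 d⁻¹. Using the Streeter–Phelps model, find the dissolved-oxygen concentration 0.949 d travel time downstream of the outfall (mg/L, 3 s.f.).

Mixed DO = (7.34×8.54 + 1.85×0.418)/(7.34+1.85) = 63.46/9.190 = 6.905 mg/L.
Mixed L₀ = (7.34×2.10 + 1.85×161)/(9.190) = 313.3/9.190 = 34.09 mg/L.
Initial deficit D₀ = C_s − DO₀ = 8.97 − 6.905 = 2.065 mg/L.
D(0.949) = [0.162×34.09/(1.42−0.162)](e^(−0.162×0.949) − e^(−1.42×0.949)) + 2.065 e^(−1.42×0.949)
= 4.390 × (0.8575 − 0.2599) + 2.065 × 0.2599 = 3.160 mg/L.
DO = 8.97 − 3.160 = 5.810 mg/L.

DO ≈ 5.81 mg/L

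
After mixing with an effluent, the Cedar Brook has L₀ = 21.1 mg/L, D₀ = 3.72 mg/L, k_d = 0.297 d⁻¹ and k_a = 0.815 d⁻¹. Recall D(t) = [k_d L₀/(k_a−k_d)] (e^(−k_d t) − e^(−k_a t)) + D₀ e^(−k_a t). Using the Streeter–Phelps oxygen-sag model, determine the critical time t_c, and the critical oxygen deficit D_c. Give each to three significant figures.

t_c ≈ 1.24 d; D_c ≈ 5.32 mg/L

At the critical point dD/dt = 0, so k_d L₀ e^(−k_d t) = k_a D. Substituting D(t) from the Streeter–Phelps equation and solving for t gives
t_c = ln[(k_a/k_d)(1 − D₀(k_a−k_d)/(k_d L₀))] / (k_a−k_d).
Here k_a−k_d = 0.5180 d⁻¹ and 1 − D₀(k_a−k_d)/(k_d L₀) = 1 − 3.72×0.5180/(0.297×21.1) = 0.6925, so
t_c = ln(2.744 × 0.6925) / 0.5180 = 0.6420 / 0.5180 = 1.239 d.
L(t_c) = L₀ e^(−k_d t_c) = 21.1 × 0.6920 = 14.60 mg/L, and at the critical point k_a D_c = k_d L, so D_c = (0.297/0.815) × 14.60 = 5.321 mg/L.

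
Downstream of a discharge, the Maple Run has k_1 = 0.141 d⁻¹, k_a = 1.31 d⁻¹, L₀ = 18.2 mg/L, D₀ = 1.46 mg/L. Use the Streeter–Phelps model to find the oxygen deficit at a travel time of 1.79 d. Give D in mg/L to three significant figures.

D ≈ 1.64 mg/L

k_1 L₀/(k_a−k_1) = 0.141×18.2/(1.31−0.141) = 2.566/1.169 = 2.195 mg/L.
e^(−k_1 t) = e^(−0.141×1.790) = 0.7769; e^(−k_a t) = e^(−1.31×1.790) = 0.09586.
D = 2.195 × (0.7769 − 0.09586) + 1.46 × 0.09586 = 1.495 + 0.1400 = 1.635 mg/L.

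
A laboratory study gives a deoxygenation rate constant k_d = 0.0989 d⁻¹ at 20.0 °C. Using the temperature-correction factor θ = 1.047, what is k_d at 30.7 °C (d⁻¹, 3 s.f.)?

k_d ≈ 0.162 d⁻¹

k_d(T₂) = k_d(T₁) · θ^(T₂−T₁) = 0.0989 × 1.047^(30.7−20.0)
= 0.0989 × 1.047^10.7 = 0.0989 × 1.635 = 0.1617 d⁻¹.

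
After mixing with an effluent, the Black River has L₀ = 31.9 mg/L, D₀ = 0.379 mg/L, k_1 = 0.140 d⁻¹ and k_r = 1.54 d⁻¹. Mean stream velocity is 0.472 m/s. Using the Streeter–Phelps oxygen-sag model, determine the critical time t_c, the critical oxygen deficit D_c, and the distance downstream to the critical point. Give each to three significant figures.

t_c ≈ 1.62 d; D_c ≈ 2.31 mg/L; x_c ≈ 66.2 km

With k_r/k_1 = 11.00 and 1 − D₀(k_r−k_1)/(k_1 L₀) = 0.8812,
t_c = ln(11.00 × 0.8812) / (1.54 − 0.140) = ln(9.693) / 1.400 = 2.271/1.400 = 1.622 d.
D_c = (k_1/k_r) L₀ e^(−k_1 t_c) = (0.140/1.54) × 31.9 × e^(−0.140×1.622) = 0.09091 × 31.9 × 0.7968 = 2.311 mg/L.
x_c = v t_c = 0.472 m/s × 1.622 d × 86400 s/d = 66160 m ≈ 66.2 km.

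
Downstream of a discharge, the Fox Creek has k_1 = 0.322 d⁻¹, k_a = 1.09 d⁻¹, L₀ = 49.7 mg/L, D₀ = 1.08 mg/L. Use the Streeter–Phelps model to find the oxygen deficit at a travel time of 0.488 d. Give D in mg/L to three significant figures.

D ≈ 6.20 mg/L

k_1 L₀/(k_a−k_1) = 0.322×49.7/(1.09−0.322) = 16.00/0.7680 = 20.84 mg/L.
e^(−k_1 t) = e^(−0.322×0.4880) = 0.8546; e^(−k_a t) = e^(−1.09×0.4880) = 0.5875.
D = 20.84 × (0.8546 − 0.5875) + 1.08 × 0.5875 = 5.566 + 0.6345 = 6.200 mg/L.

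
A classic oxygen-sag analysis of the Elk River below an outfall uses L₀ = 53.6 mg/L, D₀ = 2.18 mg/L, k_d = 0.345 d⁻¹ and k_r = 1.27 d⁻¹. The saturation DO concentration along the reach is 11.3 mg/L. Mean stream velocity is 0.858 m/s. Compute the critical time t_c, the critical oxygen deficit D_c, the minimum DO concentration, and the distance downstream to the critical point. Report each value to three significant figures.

t_c ≈ 1.28 d; D_c ≈ 9.35 mg/L; min DO ≈ 1.95 mg/L; x_c ≈ 95.2 km

At the critical point dD/dt = 0, so k_d L₀ e^(−k_d t) = k_r D. Substituting D(t) from the Streeter–Phelps equation and solving for t gives
t_c = ln[(k_r/k_d)(1 − D₀(k_r−k_d)/(k_d L₀))] / (k_r−k_d).
Here k_r−k_d = 0.9250 d⁻¹ and 1 − D₀(k_r−k_d)/(k_d L₀) = 1 − 2.18×0.9250/(0.345×53.6) = 0.8910, so
t_c = ln(3.681 × 0.8910) / 0.9250 = 1.188 / 0.9250 = 1.284 d.
D_c = (k_d/k_r) L₀ e^(−k_d t_c) = (0.345/1.27) × 53.6 × e^(−0.345×1.284) = 0.2717 × 53.6 × 0.6421 = 9.349 mg/L.
Minimum DO = C_s − D_c = 11.3 − 9.349 = 1.951 mg/L.
x_c = v t_c = 0.858 m/s × 1.284 d × 86400 s/d = 95190 m ≈ 95.2 km.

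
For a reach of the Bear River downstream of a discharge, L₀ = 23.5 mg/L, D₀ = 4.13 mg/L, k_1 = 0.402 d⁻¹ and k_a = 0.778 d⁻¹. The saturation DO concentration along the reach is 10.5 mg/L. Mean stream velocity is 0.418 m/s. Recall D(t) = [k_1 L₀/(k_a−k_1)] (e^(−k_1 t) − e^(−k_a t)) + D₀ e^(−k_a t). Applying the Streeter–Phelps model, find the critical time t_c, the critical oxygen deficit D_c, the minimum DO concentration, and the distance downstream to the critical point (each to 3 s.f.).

t_c ≈ 1.28 d; D_c ≈ 7.26 mg/L; min DO ≈ 3.24 mg/L; x_c ≈ 46.2 km

t_c = [1/(k_a−k_1)] ln[(k_a/k_1)(1 − D₀(k_a−k_1)/(k_1 L₀))]
= [1/(0.778−0.402)] ln[(0.778/0.402)(1 − 4.13×0.3760/(0.402×23.5))]
= (1/0.3760) ln[1.935 × 0.8356] = 2.660 × ln(1.617) = 2.660 × 0.4807 = 1.278 d.
L(t_c) = L₀ e^(−k_1 t_c) = 23.5 × 0.5981 = 14.06 mg/L, and at the critical point k_a D_c = k_1 L, so D_c = (0.402/0.778) × 14.06 = 7.263 mg/L.
Minimum DO = C_s − D_c = 10.5 − 7.263 = 3.237 mg/L.
x_c = v t_c = 0.418 m/s × 1.278 d × 86400 s/d = 46170 m ≈ 46.2 km.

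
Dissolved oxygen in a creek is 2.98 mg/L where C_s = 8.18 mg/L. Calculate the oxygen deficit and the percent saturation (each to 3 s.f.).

D = C_s − C = 8.18 − 2.98 = 5.20 mg/L.
% saturation = 2.98/8.18 × 100 = 36.4 %.

D ≈ 5.20 mg/L; 36.4 % saturation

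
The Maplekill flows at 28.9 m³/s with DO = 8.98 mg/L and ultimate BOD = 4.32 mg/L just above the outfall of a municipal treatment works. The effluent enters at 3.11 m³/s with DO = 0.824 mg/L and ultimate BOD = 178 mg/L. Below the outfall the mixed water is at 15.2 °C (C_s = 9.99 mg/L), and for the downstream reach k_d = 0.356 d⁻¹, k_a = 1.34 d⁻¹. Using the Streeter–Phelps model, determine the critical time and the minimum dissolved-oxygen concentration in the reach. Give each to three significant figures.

t_c ≈ 1.07 d; minimum DO ≈ 6.15 mg/L

Mixed DO = (28.9×8.98 + 3.11×0.824)/(28.9+3.11) = 262.1/32.01 = 8.188 mg/L.
Mixed L₀ = (28.9×4.32 + 3.11×178)/(32.01) = 678.4/32.01 = 21.19 mg/L.
Initial deficit D₀ = C_s − DO₀ = 9.99 − 8.188 = 1.802 mg/L.
t_c = (1/0.9840) ln[(1.34/0.356)(1 − 1.802×0.9840/(0.356×21.19))] = 1.016 × ln(2.879) = 1.075 d.
D_c = (0.356/1.34) × 21.19 × e^(−0.356×1.075) = 0.2657 × 21.19 × 0.6821 = 3.841 mg/L.
Minimum DO = 9.99 − 3.841 = 6.149 mg/L.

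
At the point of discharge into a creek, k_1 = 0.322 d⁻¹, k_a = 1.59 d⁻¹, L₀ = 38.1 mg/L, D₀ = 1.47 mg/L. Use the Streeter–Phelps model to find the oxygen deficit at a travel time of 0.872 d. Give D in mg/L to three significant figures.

k_1 L₀/(k_a−k_1) = 0.322×38.1/(1.59−0.322) = 12.27/1.268 = 9.675 mg/L.
e^(−k_1 t) = e^(−0.322×0.8720) = 0.7552; e^(−k_a t) = e^(−1.59×0.8720) = 0.2500.
D = 9.675 × (0.7552 − 0.2500) + 1.47 × 0.2500 = 4.888 + 0.3674 = 5.256 mg/L.

D ≈ 5.26 mg/L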